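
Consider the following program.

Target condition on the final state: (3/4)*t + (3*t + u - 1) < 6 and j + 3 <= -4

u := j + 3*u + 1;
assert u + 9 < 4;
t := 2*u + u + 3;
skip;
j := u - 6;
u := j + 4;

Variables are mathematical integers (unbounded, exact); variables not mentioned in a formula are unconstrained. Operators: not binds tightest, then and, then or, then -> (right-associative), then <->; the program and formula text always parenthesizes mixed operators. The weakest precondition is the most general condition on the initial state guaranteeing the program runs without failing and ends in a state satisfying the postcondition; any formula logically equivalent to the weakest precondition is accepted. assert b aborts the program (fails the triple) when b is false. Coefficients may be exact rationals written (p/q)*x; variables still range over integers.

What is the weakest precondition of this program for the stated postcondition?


Working backward. After the program, the postcondition (3/4)*t + (3*t + u - 1) < 6 and j + 3 <= -4 must hold; in canonical form it is (15/4)*t + u < 7 and j <= -7.
Before u := j + 4: j + (15/4)*t < 3 and j <= -7
Before j := u - 6: (15/4)*t + u < 9 and u <= -1
Before skip: (15/4)*t + u < 9 and u <= -1
Before t := 2*u + u + 3: (49/4)*u < -9/4 and u <= -1
Before assert u + 9 < 4: u < -5 and (49/4)*u < -9/4 and u <= -1
Before u := j + 3*u + 1: j + 3*u < -6 and (49/4)*j + (147/4)*u < -29/2 and j + 3*u <= -2
Answer: WP = j + 3*u < -6 and (49/4)*j + (147/4)*u < -29/2 and j + 3*u <= -2


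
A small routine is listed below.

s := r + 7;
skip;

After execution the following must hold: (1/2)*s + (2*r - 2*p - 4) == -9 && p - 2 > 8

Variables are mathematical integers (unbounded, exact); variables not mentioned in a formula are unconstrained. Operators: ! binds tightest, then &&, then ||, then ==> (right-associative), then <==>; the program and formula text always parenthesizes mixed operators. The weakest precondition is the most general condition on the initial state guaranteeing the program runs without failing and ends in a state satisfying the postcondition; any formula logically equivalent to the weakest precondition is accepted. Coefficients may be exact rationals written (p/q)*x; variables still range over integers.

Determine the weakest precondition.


Working backward. After the program, the postcondition (1/2)*s + (2*r - 2*p - 4) == -9 && p - 2 > 8 must hold; in canonical form it is 2*r + (1/2)*s == 2*p - 5 && p > 10.
Before skip: 2*r + (1/2)*s == 2*p - 5 && p > 10
Before s := r + 7: (5/2)*r == 2*p - 17/2 && p > 10
Answer: WP = (5/2)*r == 2*p - 17/2 && p > 10


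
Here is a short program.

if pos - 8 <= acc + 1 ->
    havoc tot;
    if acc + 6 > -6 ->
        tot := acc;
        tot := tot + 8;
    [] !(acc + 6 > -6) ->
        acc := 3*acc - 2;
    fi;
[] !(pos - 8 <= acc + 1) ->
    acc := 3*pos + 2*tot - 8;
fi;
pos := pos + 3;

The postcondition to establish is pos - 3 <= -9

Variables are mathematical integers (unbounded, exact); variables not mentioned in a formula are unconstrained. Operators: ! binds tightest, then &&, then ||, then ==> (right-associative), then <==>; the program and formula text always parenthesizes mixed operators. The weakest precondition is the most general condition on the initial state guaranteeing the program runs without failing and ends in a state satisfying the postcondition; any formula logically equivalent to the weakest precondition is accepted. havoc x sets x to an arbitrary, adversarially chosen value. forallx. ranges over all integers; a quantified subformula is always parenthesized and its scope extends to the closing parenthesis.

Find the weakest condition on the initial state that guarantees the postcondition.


Working backward. After the program, the postcondition pos - 3 <= -9 must hold; in canonical form it is pos <= -6.
Before pos := pos + 3: pos <= -9
Then branch requires (acc > -12 ==> pos <= -9) && ((!(acc > -12)) ==> pos <= -9); else branch requires pos <= -9.
Before the if: (pos <= acc + 9 ==> ((acc > -12 ==> pos <= -9) && ((!(acc > -12)) ==> pos <= -9))) && ((!(pos <= acc + 9)) ==> pos <= -9)
Answer: WP = (pos <= acc + 9 ==> ((acc > -12 ==> pos <= -9) && ((!(acc > -12)) ==> pos <= -9))) && ((!(pos <= acc + 9)) ==> pos <= -9)


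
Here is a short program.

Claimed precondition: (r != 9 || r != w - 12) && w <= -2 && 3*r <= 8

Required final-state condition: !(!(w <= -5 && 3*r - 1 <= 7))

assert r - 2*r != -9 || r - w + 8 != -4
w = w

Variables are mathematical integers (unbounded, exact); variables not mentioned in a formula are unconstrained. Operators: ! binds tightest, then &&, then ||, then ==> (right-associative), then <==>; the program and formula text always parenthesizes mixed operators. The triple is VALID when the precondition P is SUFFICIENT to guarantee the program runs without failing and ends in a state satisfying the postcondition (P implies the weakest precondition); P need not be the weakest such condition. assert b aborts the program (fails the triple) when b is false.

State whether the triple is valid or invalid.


Working backward. After the program, the postcondition !(!(w <= -5 && 3*r - 1 <= 7)) must hold; in canonical form it is w <= -5 && 3*r <= 8.
Before w := w: w <= -5 && 3*r <= 8
Before assert r - 2*r != -9 || r - w + 8 != -4: (r != 9 || r != w - 12) && w <= -5 && 3*r <= 8
The weakest precondition is (r != 9 || r != w - 12) && w <= -5 && 3*r <= 8.
Check whether (r != 9 || r != w - 12) && w <= -2 && 3*r <= 8 implies it.
Countermodel: at the initial state r = 0, w = -2, the precondition holds but the weakest precondition fails.
Answer: invalid


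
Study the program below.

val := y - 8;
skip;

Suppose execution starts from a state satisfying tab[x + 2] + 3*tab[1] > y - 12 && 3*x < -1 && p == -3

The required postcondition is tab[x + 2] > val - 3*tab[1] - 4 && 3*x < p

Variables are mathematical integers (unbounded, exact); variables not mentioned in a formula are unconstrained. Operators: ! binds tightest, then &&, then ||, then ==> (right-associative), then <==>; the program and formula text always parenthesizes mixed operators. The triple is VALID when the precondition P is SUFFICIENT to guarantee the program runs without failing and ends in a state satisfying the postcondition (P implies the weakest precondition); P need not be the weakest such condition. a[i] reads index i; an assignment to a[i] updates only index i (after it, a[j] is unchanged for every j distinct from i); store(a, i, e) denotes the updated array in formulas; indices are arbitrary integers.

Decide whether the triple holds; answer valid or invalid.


Working backward. After the program, the postcondition tab[x + 2] > val - 3*tab[1] - 4 && 3*x < p must hold; in canonical form it is tab[x + 2] + 3*tab[1] > val - 4 && 3*x < p.
Before skip: tab[x + 2] + 3*tab[1] > val - 4 && 3*x < p
Before val := y - 8: tab[x + 2] + 3*tab[1] > y - 12 && 3*x < p
The weakest precondition is tab[x + 2] + 3*tab[1] > y - 12 && 3*x < p.
Check whether tab[x + 2] + 3*tab[1] > y - 12 && 3*x < -1 && p == -3 implies it.
Countermodel: at the initial state p = -3, tab = {[1] = 0, elsewhere 0}, x = -1, y = 11, the precondition holds but the weakest precondition fails.
Answer: invalid


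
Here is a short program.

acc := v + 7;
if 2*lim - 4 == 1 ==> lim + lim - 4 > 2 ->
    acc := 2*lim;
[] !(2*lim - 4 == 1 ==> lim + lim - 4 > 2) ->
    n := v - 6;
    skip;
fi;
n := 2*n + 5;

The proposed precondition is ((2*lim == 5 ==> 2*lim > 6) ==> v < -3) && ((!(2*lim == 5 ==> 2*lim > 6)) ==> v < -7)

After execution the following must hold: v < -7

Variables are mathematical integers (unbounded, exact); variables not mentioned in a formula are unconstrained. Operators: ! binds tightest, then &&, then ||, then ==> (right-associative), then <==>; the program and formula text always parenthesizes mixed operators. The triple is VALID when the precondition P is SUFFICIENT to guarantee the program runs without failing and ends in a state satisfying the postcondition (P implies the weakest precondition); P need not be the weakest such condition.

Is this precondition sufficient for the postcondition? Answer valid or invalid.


Working backward. After the program, v < -7 must hold.
Before n := 2*n + 5: v < -7
Then branch requires v < -7; else branch requires v < -7.
Before the if: ((2*lim == 5 ==> 2*lim > 6) ==> v < -7) && ((!(2*lim == 5 ==> 2*lim > 6)) ==> v < -7)
Before acc := v + 7: ((2*lim == 5 ==> 2*lim > 6) ==> v < -7) && ((!(2*lim == 5 ==> 2*lim > 6)) ==> v < -7)
The weakest precondition is ((2*lim == 5 ==> 2*lim > 6) ==> v < -7) && ((!(2*lim == 5 ==> 2*lim > 6)) ==> v < -7).
Check whether ((2*lim == 5 ==> 2*lim > 6) ==> v < -3) && ((!(2*lim == 5 ==> 2*lim > 6)) ==> v < -7) implies it.
Countermodel: at the initial state lim = 0, v = -7, the precondition holds but the weakest precondition fails.
Answer: invalid


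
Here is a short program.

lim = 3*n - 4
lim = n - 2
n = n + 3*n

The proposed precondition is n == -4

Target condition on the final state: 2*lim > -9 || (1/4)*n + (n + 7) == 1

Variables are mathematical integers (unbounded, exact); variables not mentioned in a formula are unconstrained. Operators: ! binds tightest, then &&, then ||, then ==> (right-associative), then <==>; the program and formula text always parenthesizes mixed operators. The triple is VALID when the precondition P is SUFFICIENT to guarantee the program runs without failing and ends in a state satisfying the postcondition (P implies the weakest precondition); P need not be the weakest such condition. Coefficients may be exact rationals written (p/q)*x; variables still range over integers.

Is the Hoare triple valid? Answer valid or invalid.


Working backward. After the program, the postcondition 2*lim > -9 || (1/4)*n + (n + 7) == 1 must hold; in canonical form it is 2*lim > -9 || (5/4)*n == -6.
Before n := n + 3*n: 2*lim > -9 || 5*n == -6
Before lim := n - 2: 2*n > -5 || 5*n == -6
Before lim := 3*n - 4: 2*n > -5 || 5*n == -6
The weakest precondition is 2*n > -5 || 5*n == -6.
Check whether n == -4 implies it.
Countermodel: at the initial state n = -4, the precondition holds but the weakest precondition fails.
Answer: invalid


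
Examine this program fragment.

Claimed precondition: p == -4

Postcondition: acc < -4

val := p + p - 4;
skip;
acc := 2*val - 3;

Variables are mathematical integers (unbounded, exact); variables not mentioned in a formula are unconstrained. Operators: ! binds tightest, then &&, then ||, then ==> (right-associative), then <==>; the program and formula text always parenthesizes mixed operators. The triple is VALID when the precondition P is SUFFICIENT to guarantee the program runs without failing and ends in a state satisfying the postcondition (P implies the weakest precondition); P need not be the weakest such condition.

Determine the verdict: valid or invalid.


Working backward. After the program, acc < -4 must hold.
Before acc := 2*val - 3: 2*val < -1
Before skip: 2*val < -1
Before val := p + p - 4: 4*p < 7
The weakest precondition is 4*p < 7.
Check whether p == -4 implies it.
Every state satisfying the precondition satisfies the weakest precondition: the implication holds.
Answer: valid


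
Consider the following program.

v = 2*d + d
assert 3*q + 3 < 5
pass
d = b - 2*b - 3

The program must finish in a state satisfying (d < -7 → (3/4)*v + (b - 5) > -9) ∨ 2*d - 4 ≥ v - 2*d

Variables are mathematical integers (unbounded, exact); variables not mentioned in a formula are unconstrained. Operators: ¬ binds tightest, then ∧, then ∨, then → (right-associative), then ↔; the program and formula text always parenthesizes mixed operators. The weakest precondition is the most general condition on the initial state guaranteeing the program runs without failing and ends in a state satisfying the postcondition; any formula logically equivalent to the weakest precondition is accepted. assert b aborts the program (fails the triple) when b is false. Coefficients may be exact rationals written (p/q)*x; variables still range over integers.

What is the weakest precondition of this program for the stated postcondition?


Working backward. After the program, the postcondition (d < -7 → (3/4)*v + (b - 5) > -9) ∨ 2*d - 4 ≥ v - 2*d must hold; in canonical form it is (d < -7 → b + (3/4)*v > -4) ∨ 4*d ≥ v + 4.
Before d := b - 2*b - 3: (b > 4 → b + (3/4)*v > -4) ∨ 4*b + v ≤ -16
Before skip: (b > 4 → b + (3/4)*v > -4) ∨ 4*b + v ≤ -16
Before assert 3*q + 3 < 5: 3*q < 2 ∧ ((b > 4 → b + (3/4)*v > -4) ∨ 4*b + v ≤ -16)
Before v := 2*d + d: 3*q < 2 ∧ ((b > 4 → b + (9/4)*d > -4) ∨ 4*b + 3*d ≤ -16)
Answer: WP = 3*q < 2 ∧ ((b > 4 → b + (9/4)*d > -4) ∨ 4*b + 3*d ≤ -16)


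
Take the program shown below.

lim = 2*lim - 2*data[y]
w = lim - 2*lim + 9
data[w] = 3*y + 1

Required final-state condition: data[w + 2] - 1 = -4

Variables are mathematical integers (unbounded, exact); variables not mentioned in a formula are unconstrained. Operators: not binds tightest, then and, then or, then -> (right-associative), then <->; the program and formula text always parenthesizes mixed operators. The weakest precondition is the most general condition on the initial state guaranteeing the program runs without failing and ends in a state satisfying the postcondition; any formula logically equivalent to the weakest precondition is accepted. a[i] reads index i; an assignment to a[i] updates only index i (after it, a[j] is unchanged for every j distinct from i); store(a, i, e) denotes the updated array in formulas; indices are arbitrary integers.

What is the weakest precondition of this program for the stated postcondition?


Working backward. After the program, the postcondition data[w + 2] - 1 = -4 must hold; in canonical form it is data[w + 2] = -3.
Before data[w] := 3*y + 1: store(data, w, 3*y + 1)[w + 2] = -3
Before w := lim - 2*lim + 9: store(data, -lim + 9, 3*y + 1)[-lim + 11] = -3
Before lim := 2*lim - 2*data[y]: store(data, 2*data[y] - 2*lim + 9, 3*y + 1)[2*data[y] - 2*lim + 11] = -3
Answer: WP = store(data, 2*data[y] - 2*lim + 9, 3*y + 1)[2*data[y] - 2*lim + 11] = -3


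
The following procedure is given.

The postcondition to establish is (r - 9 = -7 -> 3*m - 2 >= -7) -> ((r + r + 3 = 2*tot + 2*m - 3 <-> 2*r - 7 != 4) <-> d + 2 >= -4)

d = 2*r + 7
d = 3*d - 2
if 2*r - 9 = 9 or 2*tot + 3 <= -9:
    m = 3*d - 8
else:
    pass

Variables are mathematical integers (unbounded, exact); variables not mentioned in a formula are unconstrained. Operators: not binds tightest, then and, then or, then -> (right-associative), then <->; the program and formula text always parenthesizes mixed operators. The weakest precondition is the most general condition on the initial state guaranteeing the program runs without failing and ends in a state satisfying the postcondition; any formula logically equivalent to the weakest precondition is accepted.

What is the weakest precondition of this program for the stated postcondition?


Working backward. After the program, the postcondition (r - 9 = -7 -> 3*m - 2 >= -7) -> ((r + r + 3 = 2*tot + 2*m - 3 <-> 2*r - 7 != 4) <-> d + 2 >= -4) must hold; in canonical form it is (r = 2 -> 3*m >= -5) -> ((2*r = 2*m + 2*tot - 6 <-> 2*r != 11) <-> d >= -6).
Then branch requires (r = 2 -> 9*d >= 19) -> ((2*r = 6*d + 2*tot - 22 <-> 2*r != 11) <-> d >= -6); else branch requires (r = 2 -> 3*m >= -5) -> ((2*r = 2*m + 2*tot - 6 <-> 2*r != 11) <-> d >= -6).
Before the if: ((2*r = 18 or 2*tot <= -12) -> ((r = 2 -> 9*d >= 19) -> ((2*r = 6*d + 2*tot - 22 <-> 2*r != 11) <-> d >= -6))) and ((not (2*r = 18 or 2*tot <= -12)) -> ((r = 2 -> 3*m >= -5) -> ((2*r = 2*m + 2*tot - 6 <-> 2*r != 11) <-> d >= -6)))
Before d := 3*d - 2: ((2*r = 18 or 2*tot <= -12) -> ((r = 2 -> 27*d >= 37) -> ((2*r = 18*d + 2*tot - 34 <-> 2*r != 11) <-> 3*d >= -4))) and ((not (2*r = 18 or 2*tot <= -12)) -> ((r = 2 -> 3*m >= -5) -> ((2*r = 2*m + 2*tot - 6 <-> 2*r != 11) <-> 3*d >= -4)))
Before d := 2*r + 7: ((2*r = 18 or 2*tot <= -12) -> ((r = 2 -> 54*r >= -152) -> ((34*r + 2*tot = -92 <-> 2*r != 11) <-> 6*r >= -25))) and ((not (2*r = 18 or 2*tot <= -12)) -> ((r = 2 -> 3*m >= -5) -> ((2*r = 2*m + 2*tot - 6 <-> 2*r != 11) <-> 6*r >= -25)))
Answer: WP = ((2*r = 18 or 2*tot <= -12) -> ((r = 2 -> 54*r >= -152) -> ((34*r + 2*tot = -92 <-> 2*r != 11) <-> 6*r >= -25))) and ((not (2*r = 18 or 2*tot <= -12)) -> ((r = 2 -> 3*m >= -5) -> ((2*r = 2*m + 2*tot - 6 <-> 2*r != 11) <-> 6*r >= -25)))


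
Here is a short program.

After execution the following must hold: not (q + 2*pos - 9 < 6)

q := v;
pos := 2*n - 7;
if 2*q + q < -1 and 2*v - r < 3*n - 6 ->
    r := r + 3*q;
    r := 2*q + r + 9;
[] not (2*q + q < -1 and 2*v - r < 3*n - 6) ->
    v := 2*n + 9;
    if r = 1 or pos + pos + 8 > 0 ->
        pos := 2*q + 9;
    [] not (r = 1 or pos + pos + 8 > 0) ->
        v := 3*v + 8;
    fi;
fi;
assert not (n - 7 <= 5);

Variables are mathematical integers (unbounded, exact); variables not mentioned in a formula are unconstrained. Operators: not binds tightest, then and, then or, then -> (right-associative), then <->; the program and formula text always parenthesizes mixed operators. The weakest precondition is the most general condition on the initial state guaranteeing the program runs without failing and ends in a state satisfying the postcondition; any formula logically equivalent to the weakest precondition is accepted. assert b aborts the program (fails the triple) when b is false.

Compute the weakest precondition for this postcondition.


Working backward. After the program, the postcondition not (q + 2*pos - 9 < 6) must hold; in canonical form it is not (2*pos + q < 15).
Before assert not (n - 7 <= 5): (not (n <= 12)) and (not (2*pos + q < 15))
Then branch requires (not (n <= 12)) and (not (2*pos + q < 15)); else branch requires ((r = 1 or 2*pos > -8) -> ((not (n <= 12)) and (not (5*q < -3)))) and ((not (r = 1 or 2*pos > -8)) -> ((not (n <= 12)) and (not (2*pos + q < 15)))).
Before the if: ((3*q < -1 and 2*v < 3*n + r - 6) -> ((not (n <= 12)) and (not (2*pos + q < 15)))) and ((not (3*q < -1 and 2*v < 3*n + r - 6)) -> (((r = 1 or 2*pos > -8) -> ((not (n <= 12)) and (not (5*q < -3)))) and ((not (r = 1 or 2*pos > -8)) -> ((not (n <= 12)) and (not (2*pos + q < 15))))))
Before pos := 2*n - 7: ((3*q < -1 and 2*v < 3*n + r - 6) -> ((not (n <= 12)) and (not (4*n + q < 29)))) and ((not (3*q < -1 and 2*v < 3*n + r - 6)) -> (((r = 1 or 4*n > 6) -> ((not (n <= 12)) and (not (5*q < -3)))) and ((not (r = 1 or 4*n > 6)) -> ((not (n <= 12)) and (not (4*n + q < 29))))))
Before q := v: ((3*v < -1 and 2*v < 3*n + r - 6) -> ((not (n <= 12)) and (not (4*n + v < 29)))) and ((not (3*v < -1 and 2*v < 3*n + r - 6)) -> (((r = 1 or 4*n > 6) -> ((not (n <= 12)) and (not (5*v < -3)))) and ((not (r = 1 or 4*n > 6)) -> ((not (n <= 12)) and (not (4*n + v < 29))))))
Answer: WP = ((3*v < -1 and 2*v < 3*n + r - 6) -> ((not (n <= 12)) and (not (4*n + v < 29)))) and ((not (3*v < -1 and 2*v < 3*n + r - 6)) -> (((r = 1 or 4*n > 6) -> ((not (n <= 12)) and (not (5*v < -3)))) and ((not (r = 1 or 4*n > 6)) -> ((not (n <= 12)) and (not (4*n + v < 29))))))


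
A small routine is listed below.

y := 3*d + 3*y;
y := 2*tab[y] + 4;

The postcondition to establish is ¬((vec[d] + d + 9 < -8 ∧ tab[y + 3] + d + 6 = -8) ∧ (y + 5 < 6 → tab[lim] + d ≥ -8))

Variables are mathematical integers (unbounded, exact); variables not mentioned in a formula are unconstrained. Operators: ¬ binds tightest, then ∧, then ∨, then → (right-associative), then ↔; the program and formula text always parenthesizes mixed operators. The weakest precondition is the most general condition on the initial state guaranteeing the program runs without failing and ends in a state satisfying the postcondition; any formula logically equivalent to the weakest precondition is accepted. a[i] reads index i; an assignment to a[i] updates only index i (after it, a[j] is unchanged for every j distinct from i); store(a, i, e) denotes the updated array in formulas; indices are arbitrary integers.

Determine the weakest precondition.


Working backward. After the program, the postcondition ¬((vec[d] + d + 9 < -8 ∧ tab[y + 3] + d + 6 = -8) ∧ (y + 5 < 6 → tab[lim] + d ≥ -8)) must hold; in canonical form it is ¬(vec[d] + d < -17 ∧ tab[y + 3] + d = -14 ∧ (y < 1 → tab[lim] + d ≥ -8)).
Before y := 2*tab[y] + 4: ¬(vec[d] + d < -17 ∧ tab[2*tab[y] + 7] + d = -14 ∧ (2*tab[y] < -3 → tab[lim] + d ≥ -8))
Before y := 3*d + 3*y: ¬(vec[d] + d < -17 ∧ tab[2*tab[3*d + 3*y] + 7] + d = -14 ∧ (2*tab[3*d + 3*y] < -3 → tab[lim] + d ≥ -8))
Answer: WP = ¬(vec[d] + d < -17 ∧ tab[2*tab[3*d + 3*y] + 7] + d = -14 ∧ (2*tab[3*d + 3*y] < -3 → tab[lim] + d ≥ -8))


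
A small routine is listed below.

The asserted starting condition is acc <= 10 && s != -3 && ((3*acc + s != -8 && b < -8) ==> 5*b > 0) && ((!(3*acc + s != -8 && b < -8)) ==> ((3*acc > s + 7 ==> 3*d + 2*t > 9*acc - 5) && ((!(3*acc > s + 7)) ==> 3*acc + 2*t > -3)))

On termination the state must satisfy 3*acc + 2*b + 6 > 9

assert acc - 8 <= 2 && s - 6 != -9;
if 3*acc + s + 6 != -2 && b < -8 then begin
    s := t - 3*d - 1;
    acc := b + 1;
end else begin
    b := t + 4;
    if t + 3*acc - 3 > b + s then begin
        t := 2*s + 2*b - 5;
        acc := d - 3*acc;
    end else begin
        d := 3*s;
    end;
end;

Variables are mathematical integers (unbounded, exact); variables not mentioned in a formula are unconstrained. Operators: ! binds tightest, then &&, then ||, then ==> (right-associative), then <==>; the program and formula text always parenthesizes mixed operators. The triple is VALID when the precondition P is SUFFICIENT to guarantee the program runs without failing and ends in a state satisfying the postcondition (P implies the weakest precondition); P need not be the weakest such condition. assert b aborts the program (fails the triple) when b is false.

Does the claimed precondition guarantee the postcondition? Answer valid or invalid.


Working backward. After the program, the postcondition 3*acc + 2*b + 6 > 9 must hold; in canonical form it is 3*acc + 2*b > 3.
Then branch requires 5*b > 0; else branch requires (3*acc > s + 7 ==> 3*d + 2*t > 9*acc - 5) && ((!(3*acc > s + 7)) ==> 3*acc + 2*t > -5).
Before the if: ((3*acc + s != -8 && b < -8) ==> 5*b > 0) && ((!(3*acc + s != -8 && b < -8)) ==> ((3*acc > s + 7 ==> 3*d + 2*t > 9*acc - 5) && ((!(3*acc > s + 7)) ==> 3*acc + 2*t > -5)))
Before assert acc - 8 <= 2 && s - 6 != -9: acc <= 10 && s != -3 && ((3*acc + s != -8 && b < -8) ==> 5*b > 0) && ((!(3*acc + s != -8 && b < -8)) ==> ((3*acc > s + 7 ==> 3*d + 2*t > 9*acc - 5) && ((!(3*acc > s + 7)) ==> 3*acc + 2*t > -5)))
The weakest precondition is acc <= 10 && s != -3 && ((3*acc + s != -8 && b < -8) ==> 5*b > 0) && ((!(3*acc + s != -8 && b < -8)) ==> ((3*acc > s + 7 ==> 3*d + 2*t > 9*acc - 5) && ((!(3*acc > s + 7)) ==> 3*acc + 2*t > -5))).
Check whether acc <= 10 && s != -3 && ((3*acc + s != -8 && b < -8) ==> 5*b > 0) && ((!(3*acc + s != -8 && b < -8)) ==> ((3*acc > s + 7 ==> 3*d + 2*t > 9*acc - 5) && ((!(3*acc > s + 7)) ==> 3*acc + 2*t > -3))) implies it.
Every state satisfying the precondition satisfies the weakest precondition: the implication holds.
Answer: valid


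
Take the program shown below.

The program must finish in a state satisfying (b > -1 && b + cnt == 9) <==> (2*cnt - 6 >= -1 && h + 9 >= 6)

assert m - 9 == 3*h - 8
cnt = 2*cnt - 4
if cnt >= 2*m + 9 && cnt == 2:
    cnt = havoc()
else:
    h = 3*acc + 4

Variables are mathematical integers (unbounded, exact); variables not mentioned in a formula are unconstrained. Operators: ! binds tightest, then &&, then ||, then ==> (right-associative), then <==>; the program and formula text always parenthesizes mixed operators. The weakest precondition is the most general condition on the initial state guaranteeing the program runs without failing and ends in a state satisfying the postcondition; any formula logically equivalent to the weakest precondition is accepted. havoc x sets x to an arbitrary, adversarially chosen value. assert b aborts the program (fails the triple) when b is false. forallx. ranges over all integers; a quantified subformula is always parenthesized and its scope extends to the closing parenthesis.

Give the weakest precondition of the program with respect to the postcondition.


Working backward. After the program, the postcondition (b > -1 && b + cnt == 9) <==> (2*cnt - 6 >= -1 && h + 9 >= 6) must hold; in canonical form it is (b > -1 && b + cnt == 9) <==> (2*cnt >= 5 && h >= -3).
Then branch requires forall cnt_1. ((b > -1 && b + cnt_1 == 9) <==> (2*cnt_1 >= 5 && h >= -3)); else branch requires (b > -1 && b + cnt == 9) <==> (2*cnt >= 5 && 3*acc >= -7).
Before the if: ((cnt >= 2*m + 9 && cnt == 2) ==> (forall cnt_1. ((b > -1 && b + cnt_1 == 9) <==> (2*cnt_1 >= 5 && h >= -3)))) && ((!(cnt >= 2*m + 9 && cnt == 2)) ==> ((b > -1 && b + cnt == 9) <==> (2*cnt >= 5 && 3*acc >= -7)))
Before cnt := 2*cnt - 4: ((2*cnt >= 2*m + 13 && 2*cnt == 6) ==> (forall cnt_1. ((b > -1 && b + cnt_1 == 9) <==> (2*cnt_1 >= 5 && h >= -3)))) && ((!(2*cnt >= 2*m + 13 && 2*cnt == 6)) ==> ((b > -1 && b + 2*cnt == 13) <==> (4*cnt >= 13 && 3*acc >= -7)))
Before assert m - 9 == 3*h - 8: m == 3*h + 1 && ((2*cnt >= 2*m + 13 && 2*cnt == 6) ==> (forall cnt_1. ((b > -1 && b + cnt_1 == 9) <==> (2*cnt_1 >= 5 && h >= -3)))) && ((!(2*cnt >= 2*m + 13 && 2*cnt == 6)) ==> ((b > -1 && b + 2*cnt == 13) <==> (4*cnt >= 13 && 3*acc >= -7)))
Answer: WP = m == 3*h + 1 && ((2*cnt >= 2*m + 13 && 2*cnt == 6) ==> (forall cnt_1. ((b > -1 && b + cnt_1 == 9) <==> (2*cnt_1 >= 5 && h >= -3)))) && ((!(2*cnt >= 2*m + 13 && 2*cnt == 6)) ==> ((b > -1 && b + 2*cnt == 13) <==> (4*cnt >= 13 && 3*acc >= -7)))


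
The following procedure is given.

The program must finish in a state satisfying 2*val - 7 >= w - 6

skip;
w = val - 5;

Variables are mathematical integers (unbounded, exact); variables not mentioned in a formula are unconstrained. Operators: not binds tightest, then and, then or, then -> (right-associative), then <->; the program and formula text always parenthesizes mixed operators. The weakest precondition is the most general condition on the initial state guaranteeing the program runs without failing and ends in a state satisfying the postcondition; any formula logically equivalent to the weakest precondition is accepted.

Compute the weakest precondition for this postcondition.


Working backward. After the program, the postcondition 2*val - 7 >= w - 6 must hold; in canonical form it is 2*val >= w + 1.
Before w := val - 5: val >= -4
Before skip: val >= -4
Answer: WP = val >= -4


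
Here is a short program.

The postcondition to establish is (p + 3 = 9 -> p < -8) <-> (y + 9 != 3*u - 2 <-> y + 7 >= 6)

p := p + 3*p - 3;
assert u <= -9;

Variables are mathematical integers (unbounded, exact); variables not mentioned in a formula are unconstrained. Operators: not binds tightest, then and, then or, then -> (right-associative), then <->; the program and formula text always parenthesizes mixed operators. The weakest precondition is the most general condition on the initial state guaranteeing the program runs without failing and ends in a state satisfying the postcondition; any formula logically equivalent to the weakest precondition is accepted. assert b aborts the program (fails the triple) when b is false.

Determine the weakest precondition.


Working backward. After the program, the postcondition (p + 3 = 9 -> p < -8) <-> (y + 9 != 3*u - 2 <-> y + 7 >= 6) must hold; in canonical form it is (p = 6 -> p < -8) <-> (y != 3*u - 11 <-> y >= -1).
Before assert u <= -9: u <= -9 and ((p = 6 -> p < -8) <-> (y != 3*u - 11 <-> y >= -1))
Before p := p + 3*p - 3: u <= -9 and ((4*p = 9 -> 4*p < -5) <-> (y != 3*u - 11 <-> y >= -1))
Answer: WP = u <= -9 and ((4*p = 9 -> 4*p < -5) <-> (y != 3*u - 11 <-> y >= -1))


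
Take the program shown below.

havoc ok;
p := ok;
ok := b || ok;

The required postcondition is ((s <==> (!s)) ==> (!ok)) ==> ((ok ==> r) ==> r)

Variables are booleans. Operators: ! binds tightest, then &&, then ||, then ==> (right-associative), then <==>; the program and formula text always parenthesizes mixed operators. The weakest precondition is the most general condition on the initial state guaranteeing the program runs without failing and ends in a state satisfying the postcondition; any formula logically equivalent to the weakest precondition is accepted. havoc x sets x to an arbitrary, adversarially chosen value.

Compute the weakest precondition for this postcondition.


Working backward. After the program, ((s <==> (!s)) ==> (!ok)) ==> ((ok ==> r) ==> r) must hold.
Before ok := b || ok: ((s <==> (!s)) ==> (!(b || ok))) ==> (((b || ok) ==> r) ==> r)
Before p := ok: ((s <==> (!s)) ==> (!(b || ok))) ==> (((b || ok) ==> r) ==> r)
Before havoc ok: ((s <==> (!s)) ==> (!b)) ==> ((b ==> r) ==> r)
Answer: WP = ((s <==> (!s)) ==> (!b)) ==> ((b ==> r) ==> r)


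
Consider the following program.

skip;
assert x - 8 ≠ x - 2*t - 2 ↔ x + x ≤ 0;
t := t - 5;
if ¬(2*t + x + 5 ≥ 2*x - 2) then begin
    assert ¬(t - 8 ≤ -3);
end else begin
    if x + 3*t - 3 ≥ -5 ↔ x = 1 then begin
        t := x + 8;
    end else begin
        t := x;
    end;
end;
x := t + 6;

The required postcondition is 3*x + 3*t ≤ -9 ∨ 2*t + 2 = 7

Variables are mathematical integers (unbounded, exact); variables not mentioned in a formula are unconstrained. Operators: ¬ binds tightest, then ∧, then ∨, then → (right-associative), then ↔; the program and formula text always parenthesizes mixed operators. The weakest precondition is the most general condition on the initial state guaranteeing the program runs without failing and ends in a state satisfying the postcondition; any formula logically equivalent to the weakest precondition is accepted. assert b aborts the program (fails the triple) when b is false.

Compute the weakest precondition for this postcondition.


Working backward. After the program, the postcondition 3*x + 3*t ≤ -9 ∨ 2*t + 2 = 7 must hold; in canonical form it is 3*t + 3*x ≤ -9 ∨ 2*t = 5.
Before x := t + 6: 6*t ≤ -27 ∨ 2*t = 5
Then branch requires (¬(t ≤ 5)) ∧ (6*t ≤ -27 ∨ 2*t = 5); else branch requires ((3*t + x ≥ -2 ↔ x = 1) → (6*x ≤ -75 ∨ 2*x = -11)) ∧ ((¬(3*t + x ≥ -2 ↔ x = 1)) → (6*x ≤ -27 ∨ 2*x = 5)).
Before the if: ((¬(2*t ≥ x - 7)) → ((¬(t ≤ 5)) ∧ (6*t ≤ -27 ∨ 2*t = 5))) ∧ (2*t ≥ x - 7 → (((3*t + x ≥ -2 ↔ x = 1) → (6*x ≤ -75 ∨ 2*x = -11)) ∧ ((¬(3*t + x ≥ -2 ↔ x = 1)) → (6*x ≤ -27 ∨ 2*x = 5))))
Before t := t - 5: ((¬(2*t ≥ x + 3)) → ((¬(t ≤ 10)) ∧ (6*t ≤ 3 ∨ 2*t = 15))) ∧ (2*t ≥ x + 3 → (((3*t + x ≥ 13 ↔ x = 1) → (6*x ≤ -75 ∨ 2*x = -11)) ∧ ((¬(3*t + x ≥ 13 ↔ x = 1)) → (6*x ≤ -27 ∨ 2*x = 5))))
Before assert x - 8 ≠ x - 2*t - 2 ↔ x + x ≤ 0: (2*t ≠ 6 ↔ 2*x ≤ 0) ∧ ((¬(2*t ≥ x + 3)) → ((¬(t ≤ 10)) ∧ (6*t ≤ 3 ∨ 2*t = 15))) ∧ (2*t ≥ x + 3 → (((3*t + x ≥ 13 ↔ x = 1) → (6*x ≤ -75 ∨ 2*x = -11)) ∧ ((¬(3*t + x ≥ 13 ↔ x = 1)) → (6*x ≤ -27 ∨ 2*x = 5))))
Before skip: (2*t ≠ 6 ↔ 2*x ≤ 0) ∧ ((¬(2*t ≥ x + 3)) → ((¬(t ≤ 10)) ∧ (6*t ≤ 3 ∨ 2*t = 15))) ∧ (2*t ≥ x + 3 → (((3*t + x ≥ 13 ↔ x = 1) → (6*x ≤ -75 ∨ 2*x = -11)) ∧ ((¬(3*t + x ≥ 13 ↔ x = 1)) → (6*x ≤ -27 ∨ 2*x = 5))))
Answer: WP = (2*t ≠ 6 ↔ 2*x ≤ 0) ∧ ((¬(2*t ≥ x + 3)) → ((¬(t ≤ 10)) ∧ (6*t ≤ 3 ∨ 2*t = 15))) ∧ (2*t ≥ x + 3 → (((3*t + x ≥ 13 ↔ x = 1) → (6*x ≤ -75 ∨ 2*x = -11)) ∧ ((¬(3*t + x ≥ 13 ↔ x = 1)) → (6*x ≤ -27 ∨ 2*x = 5))))


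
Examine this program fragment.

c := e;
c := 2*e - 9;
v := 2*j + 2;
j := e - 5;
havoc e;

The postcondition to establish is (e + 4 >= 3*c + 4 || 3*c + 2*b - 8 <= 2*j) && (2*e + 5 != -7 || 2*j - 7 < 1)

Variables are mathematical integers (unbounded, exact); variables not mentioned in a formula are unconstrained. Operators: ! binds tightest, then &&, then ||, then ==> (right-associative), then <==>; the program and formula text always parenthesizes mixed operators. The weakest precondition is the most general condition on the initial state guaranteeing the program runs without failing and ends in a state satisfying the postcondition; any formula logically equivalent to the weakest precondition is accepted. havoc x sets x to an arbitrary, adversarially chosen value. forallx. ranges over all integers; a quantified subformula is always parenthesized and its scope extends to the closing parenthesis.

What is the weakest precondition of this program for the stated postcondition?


Working backward. After the program, the postcondition (e + 4 >= 3*c + 4 || 3*c + 2*b - 8 <= 2*j) && (2*e + 5 != -7 || 2*j - 7 < 1) must hold; in canonical form it is (e >= 3*c || 2*b + 3*c <= 2*j + 8) && (2*e != -12 || 2*j < 8).
Before havoc e: forall e_1. ((e_1 >= 3*c || 2*b + 3*c <= 2*j + 8) && (2*e_1 != -12 || 2*j < 8))
Before j := e - 5: forall e_1. ((e_1 >= 3*c || 2*b + 3*c <= 2*e - 2) && (2*e_1 != -12 || 2*e < 18))
Before v := 2*j + 2: forall e_1. ((e_1 >= 3*c || 2*b + 3*c <= 2*e - 2) && (2*e_1 != -12 || 2*e < 18))
Before c := 2*e - 9: forall e_1. ((e_1 >= 6*e - 27 || 2*b + 4*e <= 25) && (2*e_1 != -12 || 2*e < 18))
Before c := e: forall e_1. ((e_1 >= 6*e - 27 || 2*b + 4*e <= 25) && (2*e_1 != -12 || 2*e < 18))
Answer: WP = forall e_1. ((e_1 >= 6*e - 27 || 2*b + 4*e <= 25) && (2*e_1 != -12 || 2*e < 18))


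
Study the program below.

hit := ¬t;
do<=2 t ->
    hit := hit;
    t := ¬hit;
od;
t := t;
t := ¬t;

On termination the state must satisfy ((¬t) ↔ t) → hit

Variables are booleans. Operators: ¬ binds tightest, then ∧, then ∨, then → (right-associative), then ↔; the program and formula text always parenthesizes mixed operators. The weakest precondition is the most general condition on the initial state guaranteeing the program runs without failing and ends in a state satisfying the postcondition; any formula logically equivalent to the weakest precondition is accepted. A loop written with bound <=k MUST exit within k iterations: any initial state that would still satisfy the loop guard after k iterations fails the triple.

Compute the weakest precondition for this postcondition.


Working backward. After the program, ((¬t) ↔ t) → hit must hold.
Before t := ¬t: (t ↔ (¬t)) → hit
Before t := t: (t ↔ (¬t)) → hit
Before the loop (bound <=2), unroll the exhaustion recursion (WP_0 = exit-now case; WP_j = one more guarded iteration, up to j = 2):
  WP_0: (¬t) ∧ ((t ↔ (¬t)) → hit)
  WP_1: (t → (hit ∧ (((¬hit) ↔ hit) → hit))) ∧ ((¬t) → ((t ↔ (¬t)) → hit))
  WP_2: (t → (((¬hit) → (hit ∧ (((¬hit) ↔ hit) → hit))) ∧ (hit → (((¬hit) ↔ hit) → hit)))) ∧ ((¬t) → ((t ↔ (¬t)) → hit))
So before the loop: (t → (((¬hit) → (hit ∧ (((¬hit) ↔ hit) → hit))) ∧ (hit → (((¬hit) ↔ hit) → hit)))) ∧ ((¬t) → ((t ↔ (¬t)) → hit))
Before hit := ¬t: (t → ((t → ((¬t) ∧ ((t ↔ (¬t)) → (¬t)))) ∧ ((¬t) → ((t ↔ (¬t)) → (¬t))))) ∧ ((¬t) → ((t ↔ (¬t)) → (¬t)))
Answer: WP = (t → ((t → ((¬t) ∧ ((t ↔ (¬t)) → (¬t)))) ∧ ((¬t) → ((t ↔ (¬t)) → (¬t))))) ∧ ((¬t) → ((t ↔ (¬t)) → (¬t)))


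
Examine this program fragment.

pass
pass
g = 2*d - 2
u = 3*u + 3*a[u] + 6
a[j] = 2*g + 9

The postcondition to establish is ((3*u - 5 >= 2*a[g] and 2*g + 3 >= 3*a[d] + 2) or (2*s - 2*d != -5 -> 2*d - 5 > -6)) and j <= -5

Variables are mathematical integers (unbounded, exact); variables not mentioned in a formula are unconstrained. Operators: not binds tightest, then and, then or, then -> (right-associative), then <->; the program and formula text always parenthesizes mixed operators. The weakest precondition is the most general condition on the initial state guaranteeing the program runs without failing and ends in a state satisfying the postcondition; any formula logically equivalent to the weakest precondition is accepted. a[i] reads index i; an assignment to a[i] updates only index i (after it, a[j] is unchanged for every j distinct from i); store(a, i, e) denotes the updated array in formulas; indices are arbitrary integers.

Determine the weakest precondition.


Working backward. After the program, the postcondition ((3*u - 5 >= 2*a[g] and 2*g + 3 >= 3*a[d] + 2) or (2*s - 2*d != -5 -> 2*d - 5 > -6)) and j <= -5 must hold; in canonical form it is ((3*u >= 2*a[g] + 5 and 2*g >= 3*a[d] - 1) or (2*s != 2*d - 5 -> 2*d > -1)) and j <= -5.
Before a[j] := 2*g + 9: ((3*u >= 2*store(a, j, 2*g + 9)[g] + 5 and 2*g >= 3*store(a, j, 2*g + 9)[d] - 1) or (2*s != 2*d - 5 -> 2*d > -1)) and j <= -5
Before u := 3*u + 3*a[u] + 6: ((9*a[u] + 9*u >= 2*store(a, j, 2*g + 9)[g] - 13 and 2*g >= 3*store(a, j, 2*g + 9)[d] - 1) or (2*s != 2*d - 5 -> 2*d > -1)) and j <= -5
Before g := 2*d - 2: ((9*a[u] + 9*u >= 2*store(a, j, 4*d + 5)[2*d - 2] - 13 and 4*d >= 3*store(a, j, 4*d + 5)[d] + 3) or (2*s != 2*d - 5 -> 2*d > -1)) and j <= -5
Before skip: ((9*a[u] + 9*u >= 2*store(a, j, 4*d + 5)[2*d - 2] - 13 and 4*d >= 3*store(a, j, 4*d + 5)[d] + 3) or (2*s != 2*d - 5 -> 2*d > -1)) and j <= -5
Before skip: ((9*a[u] + 9*u >= 2*store(a, j, 4*d + 5)[2*d - 2] - 13 and 4*d >= 3*store(a, j, 4*d + 5)[d] + 3) or (2*s != 2*d - 5 -> 2*d > -1)) and j <= -5
Answer: WP = ((9*a[u] + 9*u >= 2*store(a, j, 4*d + 5)[2*d - 2] - 13 and 4*d >= 3*store(a, j, 4*d + 5)[d] + 3) or (2*s != 2*d - 5 -> 2*d > -1)) and j <= -5


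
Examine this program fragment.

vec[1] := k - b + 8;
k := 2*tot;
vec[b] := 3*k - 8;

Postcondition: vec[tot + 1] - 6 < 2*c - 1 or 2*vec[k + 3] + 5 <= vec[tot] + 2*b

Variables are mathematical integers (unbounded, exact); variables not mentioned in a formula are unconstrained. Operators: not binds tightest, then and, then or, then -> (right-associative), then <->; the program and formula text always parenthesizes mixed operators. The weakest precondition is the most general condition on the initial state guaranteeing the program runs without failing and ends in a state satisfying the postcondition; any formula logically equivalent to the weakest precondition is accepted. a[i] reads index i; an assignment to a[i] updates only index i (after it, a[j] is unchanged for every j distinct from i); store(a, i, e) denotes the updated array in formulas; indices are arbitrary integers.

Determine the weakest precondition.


Working backward. After the program, the postcondition vec[tot + 1] - 6 < 2*c - 1 or 2*vec[k + 3] + 5 <= vec[tot] + 2*b must hold; in canonical form it is vec[tot + 1] < 2*c + 5 or 2*vec[k + 3] <= vec[tot] + 2*b - 5.
Before vec[b] := 3*k - 8: store(vec, b, 3*k - 8)[tot + 1] < 2*c + 5 or 2*store(vec, b, 3*k - 8)[k + 3] <= store(vec, b, 3*k - 8)[tot] + 2*b - 5
Before k := 2*tot: store(vec, b, 6*tot - 8)[tot + 1] < 2*c + 5 or 2*store(vec, b, 6*tot - 8)[2*tot + 3] <= store(vec, b, 6*tot - 8)[tot] + 2*b - 5
Before vec[1] := k - b + 8: store(store(vec, 1, -b + k + 8), b, 6*tot - 8)[tot + 1] < 2*c + 5 or 2*store(store(vec, 1, -b + k + 8), b, 6*tot - 8)[2*tot + 3] <= store(store(vec, 1, -b + k + 8), b, 6*tot - 8)[tot] + 2*b - 5
Answer: WP = store(store(vec, 1, -b + k + 8), b, 6*tot - 8)[tot + 1] < 2*c + 5 or 2*store(store(vec, 1, -b + k + 8), b, 6*tot - 8)[2*tot + 3] <= store(store(vec, 1, -b + k + 8), b, 6*tot - 8)[tot] + 2*b - 5


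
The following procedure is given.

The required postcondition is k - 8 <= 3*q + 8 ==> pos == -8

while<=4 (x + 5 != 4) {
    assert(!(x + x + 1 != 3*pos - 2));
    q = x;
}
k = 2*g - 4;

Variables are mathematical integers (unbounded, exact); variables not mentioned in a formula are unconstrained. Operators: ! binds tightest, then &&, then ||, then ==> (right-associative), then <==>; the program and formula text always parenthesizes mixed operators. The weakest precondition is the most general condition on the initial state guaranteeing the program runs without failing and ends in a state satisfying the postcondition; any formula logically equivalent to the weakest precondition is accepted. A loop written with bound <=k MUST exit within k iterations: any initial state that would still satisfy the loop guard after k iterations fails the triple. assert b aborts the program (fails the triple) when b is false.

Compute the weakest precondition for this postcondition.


Working backward. After the program, the postcondition k - 8 <= 3*q + 8 ==> pos == -8 must hold; in canonical form it is k <= 3*q + 16 ==> pos == -8.
Before k := 2*g - 4: 2*g <= 3*q + 20 ==> pos == -8
Before the loop (bound <=4), unroll the exhaustion recursion (WP_0 = exit-now case; WP_j = one more guarded iteration, up to j = 4):
  WP_0: (!(x != -1)) && (2*g <= 3*q + 20 ==> pos == -8)
  WP_1: (x != -1 ==> ((!(2*x != 3*pos - 3)) && (!(x != -1)) && (2*g <= 3*x + 20 ==> pos == -8))) && ((!(x != -1)) ==> (2*g <= 3*q + 20 ==> pos == -8))
  WP_2: (x != -1 ==> ((!(2*x != 3*pos - 3)) && (x != -1 ==> ((!(2*x != 3*pos - 3)) && (!(x != -1)) && (2*g <= 3*x + 20 ==> pos == -8))) && ((!(x != -1)) ==> (2*g <= 3*x + 20 ==> pos == -8)))) && ((!(x != -1)) ==> (2*g <= 3*q + 20 ==> pos == -8))
  WP_3: (x != -1 ==> ((!(2*x != 3*pos - 3)) && (x != -1 ==> ((!(2*x != 3*pos - 3)) && (x != -1 ==> ((!(2*x != 3*pos - 3)) && (!(x != -1)) && (2*g <= 3*x + 20 ==> pos == -8))) && ((!(x != -1)) ==> (2*g <= 3*x + 20 ==> pos == -8)))) && ((!(x != -1)) ==> (2*g <= 3*x + 20 ==> pos == -8)))) && ((!(x != -1)) ==> (2*g <= 3*q + 20 ==> pos == -8))
  WP_4: (x != -1 ==> ((!(2*x != 3*pos - 3)) && (x != -1 ==> ((!(2*x != 3*pos - 3)) && (x != -1 ==> ((!(2*x != 3*pos - 3)) && (x != -1 ==> ((!(2*x != 3*pos - 3)) && (!(x != -1)) && (2*g <= 3*x + 20 ==> pos == -8))) && ((!(x != -1)) ==> (2*g <= 3*x + 20 ==> pos == -8)))) && ((!(x != -1)) ==> (2*g <= 3*x + 20 ==> pos == -8)))) && ((!(x != -1)) ==> (2*g <= 3*x + 20 ==> pos == -8)))) && ((!(x != -1)) ==> (2*g <= 3*q + 20 ==> pos == -8))
So before the loop: (x != -1 ==> ((!(2*x != 3*pos - 3)) && (x != -1 ==> ((!(2*x != 3*pos - 3)) && (x != -1 ==> ((!(2*x != 3*pos - 3)) && (x != -1 ==> ((!(2*x != 3*pos - 3)) && (!(x != -1)) && (2*g <= 3*x + 20 ==> pos == -8))) && ((!(x != -1)) ==> (2*g <= 3*x + 20 ==> pos == -8)))) && ((!(x != -1)) ==> (2*g <= 3*x + 20 ==> pos == -8)))) && ((!(x != -1)) ==> (2*g <= 3*x + 20 ==> pos == -8)))) && ((!(x != -1)) ==> (2*g <= 3*q + 20 ==> pos == -8))
Answer: WP = (x != -1 ==> ((!(2*x != 3*pos - 3)) && (x != -1 ==> ((!(2*x != 3*pos - 3)) && (x != -1 ==> ((!(2*x != 3*pos - 3)) && (x != -1 ==> ((!(2*x != 3*pos - 3)) && (!(x != -1)) && (2*g <= 3*x + 20 ==> pos == -8))) && ((!(x != -1)) ==> (2*g <= 3*x + 20 ==> pos == -8)))) && ((!(x != -1)) ==> (2*g <= 3*x + 20 ==> pos == -8)))) && ((!(x != -1)) ==> (2*g <= 3*x + 20 ==> pos == -8)))) && ((!(x != -1)) ==> (2*g <= 3*q + 20 ==> pos == -8))
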